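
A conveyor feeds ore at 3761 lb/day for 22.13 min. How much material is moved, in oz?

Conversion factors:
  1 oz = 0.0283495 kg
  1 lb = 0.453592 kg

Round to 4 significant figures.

924.8 oz

3761 lb/day → 0.0197449 kg/s
22.13 min → 1327.8 s
m = ṁ × t = 0.0197449 × 1327.8 = 26.2173 kg
In oz: 26.2173 / 0.0283495 = 924.789 oz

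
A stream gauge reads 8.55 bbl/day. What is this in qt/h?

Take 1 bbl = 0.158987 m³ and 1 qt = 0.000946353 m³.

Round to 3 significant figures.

59.8 qt/h

8.55 bbl/day × 0.158987 m³/bbl ÷ 86400 s/day = 1.57331×10⁻⁵ m³/s
1.57331×10⁻⁵ m³/s ÷ 0.000946353 m³/qt × 3600 s/h = 59.8499 qt/h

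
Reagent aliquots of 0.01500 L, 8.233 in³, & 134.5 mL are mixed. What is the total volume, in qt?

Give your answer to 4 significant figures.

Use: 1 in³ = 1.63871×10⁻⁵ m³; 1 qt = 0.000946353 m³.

0.01500 L × 0.001 = 1.5×10⁻⁵ m³
8.233 in³ × 1.63871×10⁻⁵ = 1.34915×10⁻⁴ m³
134.5 mL × 10⁻⁶ = 1.345×10⁻⁴ m³
Combined: 1.5×10⁻⁵ + 1.34915×10⁻⁴ + 1.345×10⁻⁴ = 2.84415×10⁻⁴ m³
In qt: 2.84415×10⁻⁴ / 0.000946353 = 0.300538 qt

0.3005 qt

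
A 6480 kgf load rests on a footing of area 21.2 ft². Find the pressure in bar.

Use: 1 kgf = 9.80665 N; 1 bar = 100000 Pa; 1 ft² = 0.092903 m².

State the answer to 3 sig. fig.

0.323 bar

6480 kgf × 9.80665 → 63547.1 N
21.2 ft² × 0.092903 → 1.96954 m²
P = F / A = 63547.1 N / 1.96954 m² = 32264.9 Pa
32264.9 Pa ÷ (100000 Pa/bar) = 0.322649 bar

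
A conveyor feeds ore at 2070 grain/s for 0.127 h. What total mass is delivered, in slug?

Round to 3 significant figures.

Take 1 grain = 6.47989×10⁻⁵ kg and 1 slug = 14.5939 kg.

4.20 slug

2070 grain/s → 0.134134 kg/s
0.127 h → 457.2 s
m = ṁ × t = 0.134134 × 457.2 = 61.3261 kg
In slug: 61.3261 / 14.5939 = 4.20217 slug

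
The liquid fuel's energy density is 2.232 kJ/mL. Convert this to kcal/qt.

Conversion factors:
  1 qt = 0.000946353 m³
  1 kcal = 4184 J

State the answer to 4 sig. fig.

504.8 kcal/qt

2.232 kJ/mL × 1000 J/kJ ÷ 10⁻⁶ m³/mL = 2.232×10⁹ J/m³
2.232×10⁹ J/m³ ÷ 4184 J/kcal × 0.000946353 m³/qt = 504.842 kcal/qt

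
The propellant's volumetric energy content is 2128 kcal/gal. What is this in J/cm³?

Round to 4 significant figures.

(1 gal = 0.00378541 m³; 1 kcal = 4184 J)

2128 kcal/gal × 4184 J/kcal ÷ 0.00378541 m³/gal = 2.35207×10⁹ J/m³
2.35207×10⁹ J/m³ × 10⁻⁶ m³/cm³ = 2352.07 J/cm³

2352 J/cm³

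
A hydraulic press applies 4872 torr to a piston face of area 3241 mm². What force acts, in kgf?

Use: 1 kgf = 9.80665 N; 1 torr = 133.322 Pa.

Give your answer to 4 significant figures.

4872 torr × 133.322 = 649545 Pa
3241 mm² × 10⁻⁶ = 0.003241 m²
F = P × A = 649545 Pa × 0.003241 m² = 2105.18 N
2105.18 N ÷ (9.80665 N/kgf) = 214.669 kgf

214.7 kgf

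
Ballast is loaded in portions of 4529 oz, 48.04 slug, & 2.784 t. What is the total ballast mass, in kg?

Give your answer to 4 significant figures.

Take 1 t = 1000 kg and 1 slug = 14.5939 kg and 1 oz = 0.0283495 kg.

4529 oz × 0.0283495 = 128.395 kg
48.04 slug × 14.5939 = 701.091 kg
2.784 t × 1000 = 2784 kg
Combined: 128.395 + 701.091 + 2784 = 3613.49 kg

3613 kg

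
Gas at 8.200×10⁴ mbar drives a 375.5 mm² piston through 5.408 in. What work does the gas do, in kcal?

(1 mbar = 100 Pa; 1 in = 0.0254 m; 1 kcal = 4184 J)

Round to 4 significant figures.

0.1011 kcal

8.200×10⁴ mbar → 8.2×10⁶ Pa
375.5 mm² → 3.755×10⁻⁴ m²
F = P × A = 8.2×10⁶ × 3.755×10⁻⁴ = 3079.1 N
5.408 in → 0.137363 m
W = F × d = 3079.1 × 0.137363 = 422.954 J
In kcal: 422.954 / 4184 = 0.101088 kcal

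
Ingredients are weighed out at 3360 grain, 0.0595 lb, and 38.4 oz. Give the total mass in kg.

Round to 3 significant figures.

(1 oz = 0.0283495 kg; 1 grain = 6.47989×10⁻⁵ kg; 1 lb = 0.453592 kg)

1.33 kg

3360 grain × 6.47989×10⁻⁵ = 0.217724 kg
0.0595 lb × 0.453592 = 0.0269887 kg
38.4 oz × 0.0283495 = 1.08862 kg
Sum: 0.217724 + 0.0269887 + 1.08862 = 1.33333 kg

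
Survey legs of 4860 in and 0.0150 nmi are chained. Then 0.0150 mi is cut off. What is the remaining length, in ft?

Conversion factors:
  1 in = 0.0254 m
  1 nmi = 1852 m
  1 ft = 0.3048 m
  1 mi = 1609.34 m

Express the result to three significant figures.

417 ft

4860 in × 0.0254 → 123.444 m
0.0150 nmi × 1852 → 27.78 m
0.0150 mi × 1609.34 → 24.1401 m
Result: 123.444 + 27.78 − 24.1401 = 127.084 m
In ft: 127.084 / 0.3048 = 416.942 ft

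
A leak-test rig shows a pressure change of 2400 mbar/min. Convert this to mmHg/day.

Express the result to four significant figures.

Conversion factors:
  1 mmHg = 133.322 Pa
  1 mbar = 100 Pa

2400 mbar/min × 100 Pa/mbar ÷ 60 s/min = 4000 Pa/s
4000 Pa/s ÷ 133.322 Pa/mmHg × 86400 s/day = 2.59222×10⁶ mmHg/day

2.592×10⁶ mmHg/day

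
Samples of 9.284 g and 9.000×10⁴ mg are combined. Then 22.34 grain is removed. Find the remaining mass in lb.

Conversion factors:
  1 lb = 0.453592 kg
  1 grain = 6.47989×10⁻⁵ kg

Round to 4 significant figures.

9.284 g × 0.001 → 0.009284 kg
9.000×10⁴ mg × 10⁻⁶ → 0.09 kg
22.34 grain × 6.47989×10⁻⁵ → 0.00144761 kg
Sum: 0.009284 + 0.09 − 0.00144761 = 0.0978364 kg
In lb: 0.0978364 / 0.453592 = 0.215693 lb

0.2157 lb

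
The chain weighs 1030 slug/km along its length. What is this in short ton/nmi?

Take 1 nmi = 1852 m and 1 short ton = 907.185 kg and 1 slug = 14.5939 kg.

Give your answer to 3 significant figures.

1030 slug/km × 14.5939 kg/slug ÷ 1000 m/km = 15.0317 kg/m
15.0317 kg/m ÷ 907.185 kg/short ton × 1852 m/nmi = 30.6869 short ton/nmi

30.7 short ton/nmi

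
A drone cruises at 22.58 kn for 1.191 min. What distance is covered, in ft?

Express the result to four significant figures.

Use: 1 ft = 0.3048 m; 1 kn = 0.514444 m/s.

22.58 kn × 0.514444 → 11.6161 m/s
1.191 min × 60 → 71.46 s
d = v × t = 11.6161 m/s × 71.46 s = 830.087 m
830.087 m ÷ (0.3048 m/ft) = 2723.38 ft

2723 ft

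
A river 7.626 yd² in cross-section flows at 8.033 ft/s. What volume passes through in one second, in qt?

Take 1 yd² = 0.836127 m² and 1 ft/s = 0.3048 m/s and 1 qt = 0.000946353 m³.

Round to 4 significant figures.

1.650×10⁴ qt

8.033 ft/s × 0.3048 = 2.44846 m/s
7.626 yd² × 0.836127 = 6.3763 m²
V = v × A × t = 2.44846 m/s × 6.3763 m² × 1 s = 15.6121 m³
15.6121 m³ ÷ (0.000946353 m³/qt) = 16497.1 qt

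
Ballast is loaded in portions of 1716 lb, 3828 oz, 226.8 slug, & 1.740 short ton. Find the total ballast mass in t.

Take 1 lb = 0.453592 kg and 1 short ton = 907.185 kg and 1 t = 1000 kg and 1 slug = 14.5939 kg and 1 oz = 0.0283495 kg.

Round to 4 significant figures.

5.775 t

1716 lb × 0.453592 = 778.364 kg
3828 oz × 0.0283495 = 108.522 kg
226.8 slug × 14.5939 = 3309.9 kg
1.740 short ton × 907.185 = 1578.5 kg
Sum: 778.364 + 108.522 + 3309.9 + 1578.5 = 5775.29 kg
In t: 5775.29 / 1000 = 5.77529 t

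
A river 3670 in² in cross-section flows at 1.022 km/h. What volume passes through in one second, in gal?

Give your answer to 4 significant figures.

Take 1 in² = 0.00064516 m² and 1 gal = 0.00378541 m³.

1.022 km/h × (1/3.6) = 0.283889 m/s
3670 in² × 0.00064516 = 2.36774 m²
V = v × A × t = 0.283889 m/s × 2.36774 m² × 1 s = 0.672175 m³
0.672175 m³ ÷ (0.00378541 m³/gal) = 177.57 gal

177.6 gal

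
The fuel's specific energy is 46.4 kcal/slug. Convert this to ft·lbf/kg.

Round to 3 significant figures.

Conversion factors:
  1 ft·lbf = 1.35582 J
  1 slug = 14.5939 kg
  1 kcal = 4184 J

9810 ft·lbf/kg

46.4 kcal/slug × 4184 J/kcal ÷ 14.5939 kg/slug = 13302.7 J/kg
13302.7 J/kg ÷ 1.35582 J/ft·lbf = 9811.55 ft·lbf/kg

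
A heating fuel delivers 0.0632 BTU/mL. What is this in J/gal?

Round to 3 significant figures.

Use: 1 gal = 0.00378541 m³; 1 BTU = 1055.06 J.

2.52×10⁵ J/gal

0.0632 BTU/mL × 1055.06 J/BTU ÷ 10⁻⁶ m³/mL = 6.66798×10⁷ J/m³
6.66798×10⁷ J/m³ × 0.00378541 m³/gal = 252410 J/gal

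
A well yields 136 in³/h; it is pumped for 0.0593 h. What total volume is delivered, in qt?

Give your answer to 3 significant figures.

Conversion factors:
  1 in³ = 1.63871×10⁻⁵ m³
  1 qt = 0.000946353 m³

0.140 qt

136 in³/h → 6.19068×10⁻⁷ m³/s
0.0593 h → 213.48 s
V = Q × t = 6.19068×10⁻⁷ × 213.48 = 1.32159×10⁻⁴ m³
In qt: 1.32159×10⁻⁴ / 0.000946353 = 0.139651 qt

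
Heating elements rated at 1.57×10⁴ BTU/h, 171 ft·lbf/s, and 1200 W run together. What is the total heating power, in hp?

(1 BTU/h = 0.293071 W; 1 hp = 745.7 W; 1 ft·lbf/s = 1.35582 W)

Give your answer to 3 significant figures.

8.09 hp

1.57×10⁴ BTU/h × 0.293071 = 4601.21 W
171 ft·lbf/s × 1.35582 = 231.845 W
1200 W (already W)
Sum: 4601.21 + 231.845 + 1200 = 6033.06 W
In hp: 6033.06 / 745.7 = 8.09047 hp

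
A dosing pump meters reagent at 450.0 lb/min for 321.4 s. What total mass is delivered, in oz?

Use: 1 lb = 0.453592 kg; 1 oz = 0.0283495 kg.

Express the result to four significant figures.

3.857×10⁴ oz

450.0 lb/min → 3.40194 kg/s
m = ṁ × t = 3.40194 × 321.4 = 1093.38 kg
In oz: 1093.38 / 0.0283495 = 38567.9 oz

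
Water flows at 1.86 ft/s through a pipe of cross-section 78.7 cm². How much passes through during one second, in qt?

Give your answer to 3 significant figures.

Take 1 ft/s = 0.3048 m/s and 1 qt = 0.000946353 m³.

4.71 qt

1.86 ft/s × 0.3048 = 0.566928 m/s
78.7 cm² × 0.0001 = 0.00787 m²
V = v × A × t = 0.566928 m/s × 0.00787 m² × 1 s = 0.00446172 m³
0.00446172 m³ ÷ (0.000946353 m³/qt) = 4.71465 qt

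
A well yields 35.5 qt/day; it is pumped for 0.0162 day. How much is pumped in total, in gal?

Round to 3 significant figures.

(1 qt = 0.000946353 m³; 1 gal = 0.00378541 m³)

35.5 qt/day → 3.88837×10⁻⁷ m³/s
0.0162 day → 1399.68 s
V = Q × t = 3.88837×10⁻⁷ × 1399.68 = 5.44247×10⁻⁴ m³
In gal: 5.44247×10⁻⁴ / 0.00378541 = 0.143775 gal

0.144 gal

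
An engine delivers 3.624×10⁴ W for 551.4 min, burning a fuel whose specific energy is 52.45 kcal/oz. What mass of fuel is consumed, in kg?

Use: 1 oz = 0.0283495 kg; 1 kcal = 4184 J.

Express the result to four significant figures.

154.9 kg

551.4 min → 33084 s
E = P × t = 36240 × 33084 = 1.19896×10⁹ J
52.45 kcal/oz → 7.74091×10⁶ J/kg
m = E / e_s = 1.19896×10⁹ / 7.74091×10⁶ = 154.886 kg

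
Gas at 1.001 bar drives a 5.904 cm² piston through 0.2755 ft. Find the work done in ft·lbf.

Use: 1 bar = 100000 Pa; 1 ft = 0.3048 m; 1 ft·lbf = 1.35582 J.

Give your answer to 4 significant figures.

3.660 ft·lbf

1.001 bar → 100100 Pa
5.904 cm² → 5.904×10⁻⁴ m²
F = P × A = 100100 × 5.904×10⁻⁴ = 59.099 N
0.2755 ft → 0.0839724 m
W = F × d = 59.099 × 0.0839724 = 4.96268 J
In ft·lbf: 4.96268 / 1.35582 = 3.66028 ft·lbf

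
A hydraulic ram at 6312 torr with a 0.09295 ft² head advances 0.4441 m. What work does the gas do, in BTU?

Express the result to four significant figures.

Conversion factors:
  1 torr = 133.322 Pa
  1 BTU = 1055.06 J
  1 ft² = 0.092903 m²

6312 torr → 841528 Pa
0.09295 ft² → 0.00863533 m²
F = P × A = 841528 × 0.00863533 = 7266.87 N
W = F × d = 7266.87 × 0.4441 = 3227.22 J
In BTU: 3227.22 / 1055.06 = 3.0588 BTU

3.059 BTU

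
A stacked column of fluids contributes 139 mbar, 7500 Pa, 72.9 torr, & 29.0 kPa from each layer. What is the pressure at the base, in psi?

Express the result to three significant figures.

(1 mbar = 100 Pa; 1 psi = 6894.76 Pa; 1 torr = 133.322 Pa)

139 mbar × 100 = 13900 Pa
7500 Pa (already Pa)
72.9 torr × 133.322 = 9719.17 Pa
29.0 kPa × 1000 = 29000 Pa
Total: 13900 + 7500 + 9719.17 + 29000 = 60119.2 Pa
In psi: 60119.2 / 6894.76 = 8.71955 psi

8.72 psi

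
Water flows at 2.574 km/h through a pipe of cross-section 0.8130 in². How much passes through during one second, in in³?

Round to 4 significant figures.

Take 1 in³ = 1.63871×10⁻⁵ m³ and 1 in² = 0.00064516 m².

2.574 km/h × (1/3.6) → 0.715 m/s
0.8130 in² × 0.00064516 → 5.24515×10⁻⁴ m²
V = v × A × t = 0.715 m/s × 5.24515×10⁻⁴ m² × 1 s = 3.75028×10⁻⁴ m³
3.75028×10⁻⁴ m³ ÷ (1.63871×10⁻⁵ m³/in³) = 22.8856 in³

22.89 in³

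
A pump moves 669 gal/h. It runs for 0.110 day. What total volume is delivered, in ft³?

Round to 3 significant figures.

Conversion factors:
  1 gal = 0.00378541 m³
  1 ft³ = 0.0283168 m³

669 gal/h → 7.03455×10⁻⁴ m³/s
0.110 day → 9504 s
V = Q × t = 7.03455×10⁻⁴ × 9504 = 6.68564 m³
In ft³: 6.68564 / 0.0283168 = 236.102 ft³

236 ft³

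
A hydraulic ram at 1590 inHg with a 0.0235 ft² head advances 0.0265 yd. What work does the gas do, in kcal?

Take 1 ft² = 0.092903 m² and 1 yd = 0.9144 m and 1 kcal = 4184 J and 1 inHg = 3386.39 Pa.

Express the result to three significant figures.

1590 inHg → 5.38436×10⁶ Pa
0.0235 ft² → 0.00218322 m²
F = P × A = 5.38436×10⁶ × 0.00218322 = 11755.2 N
0.0265 yd → 0.0242316 m
W = F × d = 11755.2 × 0.0242316 = 284.847 J
In kcal: 284.847 / 4184 = 0.0680801 kcal

0.0681 kcal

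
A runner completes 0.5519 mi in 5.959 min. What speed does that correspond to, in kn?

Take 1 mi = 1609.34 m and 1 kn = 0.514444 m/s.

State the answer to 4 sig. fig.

0.5519 mi × 1609.34 → 888.195 m
5.959 min × 60 → 357.54 s
v = d / t = 888.195 m / 357.54 s = 2.48418 m/s
2.48418 m/s ÷ (0.514444 m/s/kn) = 4.82886 kn

4.829 kn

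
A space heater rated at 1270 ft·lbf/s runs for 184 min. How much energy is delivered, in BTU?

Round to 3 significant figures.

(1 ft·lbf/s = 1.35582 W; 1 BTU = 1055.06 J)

1270 ft·lbf/s × 1.35582 = 1721.89 W
184 min × 60 = 11040 s
E = P × t = 1721.89 W × 11040 s = 1.90097×10⁷ J
1.90097×10⁷ J ÷ (1055.06 J/BTU) = 18017.6 BTU

1.80×10⁴ BTU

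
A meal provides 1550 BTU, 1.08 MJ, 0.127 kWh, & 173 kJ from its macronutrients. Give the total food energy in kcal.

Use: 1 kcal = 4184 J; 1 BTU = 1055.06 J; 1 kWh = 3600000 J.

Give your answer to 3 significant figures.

1550 BTU × 1055.06 → 1.63534×10⁶ J
1.08 MJ × 1000000 → 1.08×10⁶ J
0.127 kWh × 3600000 → 457200 J
173 kJ × 1000 → 173000 J
Total: 1.63534×10⁶ + 1.08×10⁶ + 457200 + 173000 = 3.34554×10⁶ J
In kcal: 3.34554×10⁶ / 4184 = 799.603 kcal

800 kcal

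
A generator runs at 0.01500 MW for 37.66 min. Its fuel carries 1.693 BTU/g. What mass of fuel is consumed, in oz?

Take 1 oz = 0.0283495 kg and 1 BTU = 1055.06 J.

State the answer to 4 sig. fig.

669.3 oz

0.01500 MW → 15000 W
37.66 min → 2259.6 s
E = P × t = 15000 × 2259.6 = 3.3894×10⁷ J
1.693 BTU/g → 1.78622×10⁶ J/kg
m = E / e_s = 3.3894×10⁷ / 1.78622×10⁶ = 18.9753 kg
In oz: 18.9753 / 0.0283495 = 669.335 oz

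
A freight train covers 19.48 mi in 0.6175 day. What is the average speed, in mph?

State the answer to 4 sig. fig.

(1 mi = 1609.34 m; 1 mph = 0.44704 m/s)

19.48 mi × 1609.34 → 31349.9 m
0.6175 day × 86400 → 53352 s
v = d / t = 31349.9 m / 53352 s = 0.587605 m/s
0.587605 m/s ÷ (0.44704 m/s/mph) = 1.31443 mph

1.314 mph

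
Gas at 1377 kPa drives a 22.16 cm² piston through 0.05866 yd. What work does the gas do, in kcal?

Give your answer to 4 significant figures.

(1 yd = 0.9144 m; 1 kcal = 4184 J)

1377 kPa → 1.377×10⁶ Pa
22.16 cm² → 0.002216 m²
F = P × A = 1.377×10⁶ × 0.002216 = 3051.43 N
0.05866 yd → 0.0536387 m
W = F × d = 3051.43 × 0.0536387 = 163.675 J
In kcal: 163.675 / 4184 = 0.0391193 kcal

0.03912 kcal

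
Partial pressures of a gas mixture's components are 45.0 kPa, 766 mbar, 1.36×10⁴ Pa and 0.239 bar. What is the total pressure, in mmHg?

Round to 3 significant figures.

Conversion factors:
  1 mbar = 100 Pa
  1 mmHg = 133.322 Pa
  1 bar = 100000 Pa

1190 mmHg

45.0 kPa × 1000 → 45000 Pa
766 mbar × 100 → 76600 Pa
1.36×10⁴ Pa (already Pa)
0.239 bar × 100000 → 23900 Pa
Combined: 45000 + 76600 + 13600 + 23900 = 159100 Pa
In mmHg: 159100 / 133.322 = 1193.35 mmHg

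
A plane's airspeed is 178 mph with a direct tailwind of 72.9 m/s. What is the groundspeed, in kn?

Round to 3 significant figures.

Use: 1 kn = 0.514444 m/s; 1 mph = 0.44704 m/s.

178 mph × 0.44704 → 79.5731 m/s
72.9 m/s (already m/s)
Combined: 79.5731 + 72.9 = 152.473 m/s
In kn: 152.473 / 0.514444 = 296.384 kn

296 kn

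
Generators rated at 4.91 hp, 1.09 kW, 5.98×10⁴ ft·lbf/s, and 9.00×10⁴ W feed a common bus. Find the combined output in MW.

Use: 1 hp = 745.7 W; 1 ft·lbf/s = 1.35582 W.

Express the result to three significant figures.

0.176 MW

4.91 hp × 745.7 = 3661.39 W
1.09 kW × 1000 = 1090 W
5.98×10⁴ ft·lbf/s × 1.35582 = 81078 W
9.00×10⁴ W (already W)
Sum: 3661.39 + 1090 + 81078 + 90000 = 175829 W
In MW: 175829 / 1000000 = 0.175829 MW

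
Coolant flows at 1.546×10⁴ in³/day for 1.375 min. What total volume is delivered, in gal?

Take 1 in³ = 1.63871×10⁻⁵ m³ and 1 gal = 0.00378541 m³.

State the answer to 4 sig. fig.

1.546×10⁴ in³/day → 2.93223×10⁻⁶ m³/s
1.375 min → 82.5 s
V = Q × t = 2.93223×10⁻⁶ × 82.5 = 2.41909×10⁻⁴ m³
In gal: 2.41909×10⁻⁴ / 0.00378541 = 0.0639056 gal

0.06391 gal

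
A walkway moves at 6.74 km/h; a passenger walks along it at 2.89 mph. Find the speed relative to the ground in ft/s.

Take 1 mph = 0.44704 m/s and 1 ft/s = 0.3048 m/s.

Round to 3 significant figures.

6.74 km/h × (1/3.6) = 1.87222 m/s
2.89 mph × 0.44704 = 1.29195 m/s
Total: 1.87222 + 1.29195 = 3.16417 m/s
In ft/s: 3.16417 / 0.3048 = 10.3811 ft/s

10.4 ft/s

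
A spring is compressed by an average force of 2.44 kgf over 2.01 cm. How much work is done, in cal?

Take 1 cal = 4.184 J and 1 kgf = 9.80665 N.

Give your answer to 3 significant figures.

2.44 kgf × 9.80665 = 23.9282 N
2.01 cm × 0.01 = 0.0201 m
W = F × d = 23.9282 N × 0.0201 m = 0.480957 J
0.480957 J ÷ (4.184 J/cal) = 0.114951 cal

0.115 cal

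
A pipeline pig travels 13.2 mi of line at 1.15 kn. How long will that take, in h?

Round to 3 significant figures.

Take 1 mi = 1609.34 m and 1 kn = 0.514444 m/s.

9.97 h

13.2 mi × 1609.34 = 21243.3 m
1.15 kn × 0.514444 = 0.591611 m/s
t = d / v = 21243.3 m / 0.591611 m/s = 35907.5 s
35907.5 s ÷ (3600 s/h) = 9.97431 h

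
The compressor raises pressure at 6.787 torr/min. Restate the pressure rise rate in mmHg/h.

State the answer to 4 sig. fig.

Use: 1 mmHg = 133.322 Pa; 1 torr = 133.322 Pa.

6.787 torr/min × 133.322 Pa/torr ÷ 60 s/min = 15.0809 Pa/s
15.0809 Pa/s ÷ 133.322 Pa/mmHg × 3600 s/h = 407.219 mmHg/h

407.2 mmHg/h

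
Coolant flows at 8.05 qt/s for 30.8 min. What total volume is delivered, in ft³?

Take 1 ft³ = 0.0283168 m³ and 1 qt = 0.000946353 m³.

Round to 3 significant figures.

8.05 qt/s → 0.00761814 m³/s
30.8 min → 1848 s
V = Q × t = 0.00761814 × 1848 = 14.0783 m³
In ft³: 14.0783 / 0.0283168 = 497.171 ft³

497 ft³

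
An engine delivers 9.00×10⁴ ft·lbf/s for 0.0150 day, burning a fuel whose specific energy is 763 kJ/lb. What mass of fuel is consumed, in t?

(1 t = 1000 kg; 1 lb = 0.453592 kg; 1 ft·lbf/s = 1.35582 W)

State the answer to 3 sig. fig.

0.0940 t

9.00×10⁴ ft·lbf/s → 122024 W
0.0150 day → 1296 s
E = P × t = 122024 × 1296 = 1.58143×10⁸ J
763 kJ/lb → 1.68213×10⁶ J/kg
m = E / e_s = 1.58143×10⁸ / 1.68213×10⁶ = 94.0135 kg
In t: 94.0135 / 1000 = 0.0940135 t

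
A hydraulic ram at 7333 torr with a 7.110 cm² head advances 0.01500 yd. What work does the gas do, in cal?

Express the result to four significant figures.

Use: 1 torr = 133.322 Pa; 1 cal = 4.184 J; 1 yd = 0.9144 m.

2.279 cal

7333 torr → 977650 Pa
7.110 cm² → 7.11×10⁻⁴ m²
F = P × A = 977650 × 7.11×10⁻⁴ = 695.109 N
0.01500 yd → 0.013716 m
W = F × d = 695.109 × 0.013716 = 9.53412 J
In cal: 9.53412 / 4.184 = 2.27871 cal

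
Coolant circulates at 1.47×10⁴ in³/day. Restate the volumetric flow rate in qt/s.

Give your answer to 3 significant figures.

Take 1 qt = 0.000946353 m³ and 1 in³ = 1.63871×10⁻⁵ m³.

1.47×10⁴ in³/day × 1.63871×10⁻⁵ m³/in³ ÷ 86400 s/day = 2.78808×10⁻⁶ m³/s
2.78808×10⁻⁶ m³/s ÷ 0.000946353 m³/qt = 0.00294613 qt/s

0.00295 qt/s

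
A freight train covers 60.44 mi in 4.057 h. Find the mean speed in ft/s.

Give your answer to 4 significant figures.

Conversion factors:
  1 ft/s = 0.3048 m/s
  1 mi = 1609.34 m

21.85 ft/s

60.44 mi × 1609.34 = 97268.5 m
4.057 h × 3600 = 14605.2 s
v = d / t = 97268.5 m / 14605.2 s = 6.65985 m/s
6.65985 m/s ÷ (0.3048 m/s/ft/s) = 21.8499 ft/s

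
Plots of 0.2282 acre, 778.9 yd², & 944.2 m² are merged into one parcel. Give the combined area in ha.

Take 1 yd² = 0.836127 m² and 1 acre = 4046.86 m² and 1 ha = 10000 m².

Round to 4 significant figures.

0.2519 ha

0.2282 acre × 4046.86 → 923.493 m²
778.9 yd² × 0.836127 → 651.259 m²
944.2 m² (already m²)
Combined: 923.493 + 651.259 + 944.2 = 2518.95 m²
In ha: 2518.95 / 10000 = 0.251895 ha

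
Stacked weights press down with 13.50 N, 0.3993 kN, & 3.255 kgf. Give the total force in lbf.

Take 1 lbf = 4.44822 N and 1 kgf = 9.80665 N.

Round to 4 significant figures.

13.50 N (already N)
0.3993 kN × 1000 = 399.3 N
3.255 kgf × 9.80665 = 31.9206 N
Combined: 13.5 + 399.3 + 31.9206 = 444.721 N
In lbf: 444.721 / 4.44822 = 99.9773 lbf

99.98 lbf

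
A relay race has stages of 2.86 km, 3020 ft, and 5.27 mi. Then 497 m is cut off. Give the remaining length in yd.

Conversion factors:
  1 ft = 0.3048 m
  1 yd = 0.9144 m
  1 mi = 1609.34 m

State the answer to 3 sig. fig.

2.86 km × 1000 = 2860 m
3020 ft × 0.3048 = 920.496 m
5.27 mi × 1609.34 = 8481.22 m
497 m (already m)
Result: 2860 + 920.496 + 8481.22 − 497 = 11764.7 m
In yd: 11764.7 / 0.9144 = 12866 yd

1.29×10⁴ yd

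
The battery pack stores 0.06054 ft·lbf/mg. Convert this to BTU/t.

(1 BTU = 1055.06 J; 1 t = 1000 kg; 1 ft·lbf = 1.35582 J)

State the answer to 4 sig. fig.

0.06054 ft·lbf/mg × 1.35582 J/ft·lbf ÷ 10⁻⁶ kg/mg = 82081.3 J/kg
82081.3 J/kg ÷ 1055.06 J/BTU × 1000 kg/t = 77797.8 BTU/t

7.780×10⁴ BTU/t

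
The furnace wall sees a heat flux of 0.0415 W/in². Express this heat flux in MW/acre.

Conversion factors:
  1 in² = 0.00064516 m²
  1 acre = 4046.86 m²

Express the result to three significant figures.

0.0415 W/in² ÷ 0.00064516 m²/in² = 64.3251 W/m²
64.3251 W/m² ÷ 1000000 W/MW × 4046.86 m²/acre = 0.260315 MW/acre

0.260 MW/acre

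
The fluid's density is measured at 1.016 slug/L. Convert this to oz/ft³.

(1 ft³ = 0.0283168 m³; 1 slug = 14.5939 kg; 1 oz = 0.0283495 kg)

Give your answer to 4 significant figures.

1.016 slug/L × 14.5939 kg/slug ÷ 0.001 m³/L = 14827.4 kg/m³
14827.4 kg/m³ ÷ 0.0283495 kg/oz × 0.0283168 m³/ft³ = 14810.3 oz/ft³

1.481×10⁴ oz/ft³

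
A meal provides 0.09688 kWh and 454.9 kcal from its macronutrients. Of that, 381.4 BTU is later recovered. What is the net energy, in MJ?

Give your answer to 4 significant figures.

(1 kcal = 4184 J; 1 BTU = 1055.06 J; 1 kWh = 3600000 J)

0.09688 kWh × 3600000 = 348768 J
454.9 kcal × 4184 = 1.9033×10⁶ J
381.4 BTU × 1055.06 = 402400 J
Net: 348768 + 1.9033×10⁶ − 402400 = 1.84967×10⁶ J
In MJ: 1.84967×10⁶ / 1000000 = 1.84967 MJ

1.850 MJ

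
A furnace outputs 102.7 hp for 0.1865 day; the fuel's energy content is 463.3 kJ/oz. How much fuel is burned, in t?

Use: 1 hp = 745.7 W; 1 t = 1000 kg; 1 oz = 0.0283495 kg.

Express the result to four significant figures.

0.07551 t

102.7 hp → 76583.4 W
0.1865 day → 16113.6 s
E = P × t = 76583.4 × 16113.6 = 1.23403×10⁹ J
463.3 kJ/oz → 1.63424×10⁷ J/kg
m = E / e_s = 1.23403×10⁹ / 1.63424×10⁷ = 75.5109 kg
In t: 75.5109 / 1000 = 0.0755109 t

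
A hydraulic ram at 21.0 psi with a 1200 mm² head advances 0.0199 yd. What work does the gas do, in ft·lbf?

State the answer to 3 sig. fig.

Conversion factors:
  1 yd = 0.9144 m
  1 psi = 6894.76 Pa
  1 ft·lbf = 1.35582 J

21.0 psi → 144790 Pa
1200 mm² → 0.0012 m²
F = P × A = 144790 × 0.0012 = 173.748 N
0.0199 yd → 0.0181966 m
W = F × d = 173.748 × 0.0181966 = 3.16162 J
In ft·lbf: 3.16162 / 1.35582 = 2.33189 ft·lbf

2.33 ft·lbf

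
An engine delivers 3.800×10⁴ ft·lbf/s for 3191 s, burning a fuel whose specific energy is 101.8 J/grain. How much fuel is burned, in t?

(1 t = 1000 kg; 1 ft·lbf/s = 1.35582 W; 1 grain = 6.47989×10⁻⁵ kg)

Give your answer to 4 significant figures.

0.1046 t

3.800×10⁴ ft·lbf/s → 51521.2 W
E = P × t = 51521.2 × 3191 = 1.64404×10⁸ J
101.8 J/grain → 1.57101×10⁶ J/kg
m = E / e_s = 1.64404×10⁸ / 1.57101×10⁶ = 104.649 kg
In t: 104.649 / 1000 = 0.104649 t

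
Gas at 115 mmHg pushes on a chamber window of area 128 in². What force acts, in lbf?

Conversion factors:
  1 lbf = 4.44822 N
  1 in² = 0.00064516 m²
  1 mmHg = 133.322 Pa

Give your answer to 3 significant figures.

285 lbf

115 mmHg × 133.322 → 15332 Pa
128 in² × 0.00064516 → 0.0825805 m²
F = P × A = 15332 Pa × 0.0825805 m² = 1266.12 N
1266.12 N ÷ (4.44822 N/lbf) = 284.635 lbf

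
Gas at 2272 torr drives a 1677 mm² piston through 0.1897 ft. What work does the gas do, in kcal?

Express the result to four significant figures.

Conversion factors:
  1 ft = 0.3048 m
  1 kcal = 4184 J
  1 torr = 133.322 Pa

0.007020 kcal

2272 torr → 302908 Pa
1677 mm² → 0.001677 m²
F = P × A = 302908 × 0.001677 = 507.977 N
0.1897 ft → 0.0578206 m
W = F × d = 507.977 × 0.0578206 = 29.3715 J
In kcal: 29.3715 / 4184 = 0.00701996 kcal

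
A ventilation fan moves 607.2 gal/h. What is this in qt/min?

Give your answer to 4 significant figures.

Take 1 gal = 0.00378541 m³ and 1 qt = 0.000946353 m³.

40.48 qt/min

607.2 gal/h × 0.00378541 m³/gal ÷ 3600 s/h = 6.38472×10⁻⁴ m³/s
6.38472×10⁻⁴ m³/s ÷ 0.000946353 m³/qt × 60 s/min = 40.4799 qt/min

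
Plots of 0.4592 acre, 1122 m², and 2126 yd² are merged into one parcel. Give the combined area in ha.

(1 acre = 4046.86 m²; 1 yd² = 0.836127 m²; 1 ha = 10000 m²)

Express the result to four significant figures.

0.4592 acre × 4046.86 → 1858.32 m²
1122 m² (already m²)
2126 yd² × 0.836127 → 1777.61 m²
Combined: 1858.32 + 1122 + 1777.61 = 4757.93 m²
In ha: 4757.93 / 10000 = 0.475793 ha

0.4758 ha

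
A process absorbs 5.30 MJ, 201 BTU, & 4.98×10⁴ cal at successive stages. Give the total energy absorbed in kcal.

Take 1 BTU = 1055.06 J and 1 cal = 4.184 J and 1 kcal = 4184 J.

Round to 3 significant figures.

1370 kcal

5.30 MJ × 1000000 = 5.3×10⁶ J
201 BTU × 1055.06 = 212067 J
4.98×10⁴ cal × 4.184 = 208363 J
Sum: 5.3×10⁶ + 212067 + 208363 = 5.72043×10⁶ J
In kcal: 5.72043×10⁶ / 4184 = 1367.22 kcal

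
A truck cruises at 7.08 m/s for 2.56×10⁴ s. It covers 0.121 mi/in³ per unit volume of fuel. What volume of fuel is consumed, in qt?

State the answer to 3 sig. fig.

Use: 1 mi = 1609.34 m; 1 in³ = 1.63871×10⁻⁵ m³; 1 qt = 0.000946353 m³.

16.1 qt

d = v × t = 7.08 × 25600 = 181248 m
0.121 mi/in³ → 1.18831×10⁷ m/m³
V = d / (distance per unit fuel) = 181248 / 1.18831×10⁷ = 0.0152526 m³
In qt: 0.0152526 / 0.000946353 = 16.1172 qt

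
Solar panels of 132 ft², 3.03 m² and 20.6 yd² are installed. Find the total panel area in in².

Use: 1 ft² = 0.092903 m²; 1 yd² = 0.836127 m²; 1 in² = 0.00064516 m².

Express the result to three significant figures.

5.04×10⁴ in²

132 ft² × 0.092903 = 12.2632 m²
3.03 m² (already m²)
20.6 yd² × 0.836127 = 17.2242 m²
Combined: 12.2632 + 3.03 + 17.2242 = 32.5174 m²
In in²: 32.5174 / 0.00064516 = 50402.1 in²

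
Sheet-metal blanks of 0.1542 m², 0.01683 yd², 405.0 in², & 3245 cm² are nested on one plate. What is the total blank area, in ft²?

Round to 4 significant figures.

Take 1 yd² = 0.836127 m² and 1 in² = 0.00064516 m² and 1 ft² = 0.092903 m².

8.117 ft²

0.1542 m² (already m²)
0.01683 yd² × 0.836127 = 0.014072 m²
405.0 in² × 0.00064516 = 0.26129 m²
3245 cm² × 0.0001 = 0.3245 m²
Sum: 0.1542 + 0.014072 + 0.26129 + 0.3245 = 0.754062 m²
In ft²: 0.754062 / 0.092903 = 8.11666 ft²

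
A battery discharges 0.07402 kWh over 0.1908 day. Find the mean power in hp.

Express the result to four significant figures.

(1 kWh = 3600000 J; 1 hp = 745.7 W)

0.02168 hp

0.07402 kWh × 3600000 = 266472 J
0.1908 day × 86400 = 16485.1 s
P = E / t = 266472 J / 16485.1 s = 16.1644 W
16.1644 W ÷ (745.7 W/hp) = 0.0216768 hp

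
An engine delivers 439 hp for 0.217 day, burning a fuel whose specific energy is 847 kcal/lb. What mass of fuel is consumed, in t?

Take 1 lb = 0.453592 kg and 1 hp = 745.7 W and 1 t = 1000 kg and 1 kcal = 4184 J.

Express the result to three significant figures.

439 hp → 327362 W
0.217 day → 18748.8 s
E = P × t = 327362 × 18748.8 = 6.13764×10⁹ J
847 kcal/lb → 7.81285×10⁶ J/kg
m = E / e_s = 6.13764×10⁹ / 7.81285×10⁶ = 785.583 kg
In t: 785.583 / 1000 = 0.785583 t

0.786 t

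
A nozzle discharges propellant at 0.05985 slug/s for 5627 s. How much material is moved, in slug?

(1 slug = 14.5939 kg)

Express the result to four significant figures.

336.8 slug

0.05985 slug/s → 0.873445 kg/s
m = ṁ × t = 0.873445 × 5627 = 4914.88 kg
In slug: 4914.88 / 14.5939 = 336.776 slug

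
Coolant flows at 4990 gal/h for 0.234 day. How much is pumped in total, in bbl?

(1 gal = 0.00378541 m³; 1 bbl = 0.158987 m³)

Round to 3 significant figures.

667 bbl

4990 gal/h → 0.005247 m³/s
0.234 day → 20217.6 s
V = Q × t = 0.005247 × 20217.6 = 106.082 m³
In bbl: 106.082 / 0.158987 = 667.237 bbl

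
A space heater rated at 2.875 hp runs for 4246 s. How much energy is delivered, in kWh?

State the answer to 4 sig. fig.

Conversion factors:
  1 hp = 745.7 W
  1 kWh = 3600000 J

2.529 kWh

2.875 hp × 745.7 → 2143.89 W
E = P × t = 2143.89 W × 4246 s = 9.10296×10⁶ J
9.10296×10⁶ J ÷ (3600000 J/kWh) = 2.5286 kWh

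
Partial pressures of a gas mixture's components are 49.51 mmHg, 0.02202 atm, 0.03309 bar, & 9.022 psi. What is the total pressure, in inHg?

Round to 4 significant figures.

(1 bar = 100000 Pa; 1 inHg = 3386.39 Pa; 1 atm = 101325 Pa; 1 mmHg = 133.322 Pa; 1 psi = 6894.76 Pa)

21.95 inHg

49.51 mmHg × 133.322 = 6600.77 Pa
0.02202 atm × 101325 = 2231.18 Pa
0.03309 bar × 100000 = 3309 Pa
9.022 psi × 6894.76 = 62204.5 Pa
Combined: 6600.77 + 2231.18 + 3309 + 62204.5 = 74345.4 Pa
In inHg: 74345.4 / 3386.39 = 21.9542 inHg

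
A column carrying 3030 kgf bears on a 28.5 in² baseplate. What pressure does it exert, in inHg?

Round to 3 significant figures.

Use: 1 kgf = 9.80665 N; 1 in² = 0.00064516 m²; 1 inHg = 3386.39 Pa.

3030 kgf × 9.80665 = 29714.1 N
28.5 in² × 0.00064516 = 0.0183871 m²
P = F / A = 29714.1 N / 0.0183871 m² = 1.61603×10⁶ Pa
1.61603×10⁶ Pa ÷ (3386.39 Pa/inHg) = 477.213 inHg

477 inHg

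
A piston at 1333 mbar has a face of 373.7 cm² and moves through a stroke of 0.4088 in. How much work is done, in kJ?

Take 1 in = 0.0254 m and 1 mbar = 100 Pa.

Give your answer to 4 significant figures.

1333 mbar → 133300 Pa
373.7 cm² → 0.03737 m²
F = P × A = 133300 × 0.03737 = 4981.42 N
0.4088 in → 0.0103835 m
W = F × d = 4981.42 × 0.0103835 = 51.7246 J
In kJ: 51.7246 / 1000 = 0.0517246 kJ

0.05172 kJ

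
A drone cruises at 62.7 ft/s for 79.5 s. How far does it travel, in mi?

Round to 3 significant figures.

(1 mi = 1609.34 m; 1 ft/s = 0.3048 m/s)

0.944 mi

62.7 ft/s × 0.3048 = 19.111 m/s
d = v × t = 19.111 m/s × 79.5 s = 1519.32 m
1519.32 m ÷ (1609.34 m/mi) = 0.944064 mi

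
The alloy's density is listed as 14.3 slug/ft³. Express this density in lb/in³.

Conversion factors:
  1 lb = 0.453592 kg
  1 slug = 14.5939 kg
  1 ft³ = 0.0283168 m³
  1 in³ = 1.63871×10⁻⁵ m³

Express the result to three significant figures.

0.266 lb/in³

14.3 slug/ft³ × 14.5939 kg/slug ÷ 0.0283168 m³/ft³ = 7369.93 kg/m³
7369.93 kg/m³ ÷ 0.453592 kg/lb × 1.63871×10⁻⁵ m³/in³ = 0.266256 lb/in³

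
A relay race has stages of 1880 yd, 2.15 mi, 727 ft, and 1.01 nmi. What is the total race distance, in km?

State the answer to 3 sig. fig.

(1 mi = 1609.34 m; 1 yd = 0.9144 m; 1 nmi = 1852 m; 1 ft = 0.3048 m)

1880 yd × 0.9144 = 1719.07 m
2.15 mi × 1609.34 = 3460.08 m
727 ft × 0.3048 = 221.59 m
1.01 nmi × 1852 = 1870.52 m
Total: 1719.07 + 3460.08 + 221.59 + 1870.52 = 7271.26 m
In km: 7271.26 / 1000 = 7.27126 km

7.27 km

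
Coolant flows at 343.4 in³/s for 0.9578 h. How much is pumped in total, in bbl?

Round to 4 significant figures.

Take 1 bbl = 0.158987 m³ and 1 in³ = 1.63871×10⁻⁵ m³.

343.4 in³/s → 0.00562733 m³/s
0.9578 h → 3448.08 s
V = Q × t = 0.00562733 × 3448.08 = 19.4035 m³
In bbl: 19.4035 / 0.158987 = 122.045 bbl

122.0 bbl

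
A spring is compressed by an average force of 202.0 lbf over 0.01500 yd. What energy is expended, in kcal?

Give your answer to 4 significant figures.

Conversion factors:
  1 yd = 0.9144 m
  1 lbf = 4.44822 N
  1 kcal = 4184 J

0.002946 kcal

202.0 lbf × 4.44822 = 898.54 N
0.01500 yd × 0.9144 = 0.013716 m
W = F × d = 898.54 N × 0.013716 m = 12.3244 J
12.3244 J ÷ (4184 J/kcal) = 0.0029456 kcal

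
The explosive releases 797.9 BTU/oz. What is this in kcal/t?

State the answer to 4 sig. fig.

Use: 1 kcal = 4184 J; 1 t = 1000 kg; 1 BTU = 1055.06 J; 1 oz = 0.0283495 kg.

7.097×10⁶ kcal/t

797.9 BTU/oz × 1055.06 J/BTU ÷ 0.0283495 kg/oz = 2.96948×10⁷ J/kg
2.96948×10⁷ J/kg ÷ 4184 J/kcal × 1000 kg/t = 7.09723×10⁶ kcal/t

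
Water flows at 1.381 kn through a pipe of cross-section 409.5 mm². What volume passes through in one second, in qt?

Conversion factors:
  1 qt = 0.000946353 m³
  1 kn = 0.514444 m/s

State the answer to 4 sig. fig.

1.381 kn × 0.514444 → 0.710447 m/s
409.5 mm² × 10⁻⁶ → 4.095×10⁻⁴ m²
V = v × A × t = 0.710447 m/s × 4.095×10⁻⁴ m² × 1 s = 2.90928×10⁻⁴ m³
2.90928×10⁻⁴ m³ ÷ (0.000946353 m³/qt) = 0.30742 qt

0.3074 qt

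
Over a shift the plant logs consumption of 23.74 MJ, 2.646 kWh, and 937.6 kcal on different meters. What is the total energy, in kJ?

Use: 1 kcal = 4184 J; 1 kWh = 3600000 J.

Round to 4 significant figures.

23.74 MJ × 1000000 = 2.374×10⁷ J
2.646 kWh × 3600000 = 9.5256×10⁶ J
937.6 kcal × 4184 = 3.92292×10⁶ J
Total: 2.374×10⁷ + 9.5256×10⁶ + 3.92292×10⁶ = 3.71885×10⁷ J
In kJ: 3.71885×10⁷ / 1000 = 37188.5 kJ

3.719×10⁴ kJ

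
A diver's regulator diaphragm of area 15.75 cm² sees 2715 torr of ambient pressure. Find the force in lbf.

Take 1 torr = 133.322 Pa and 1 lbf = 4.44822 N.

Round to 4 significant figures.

128.2 lbf

2715 torr × 133.322 = 361969 Pa
15.75 cm² × 0.0001 = 0.001575 m²
F = P × A = 361969 Pa × 0.001575 m² = 570.101 N
570.101 N ÷ (4.44822 N/lbf) = 128.164 lbf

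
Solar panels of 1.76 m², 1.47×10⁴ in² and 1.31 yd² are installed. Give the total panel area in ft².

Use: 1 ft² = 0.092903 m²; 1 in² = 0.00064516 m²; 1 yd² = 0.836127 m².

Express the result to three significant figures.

1.76 m² (already m²)
1.47×10⁴ in² × 0.00064516 = 9.48385 m²
1.31 yd² × 0.836127 = 1.09533 m²
Sum: 1.76 + 9.48385 + 1.09533 = 12.3392 m²
In ft²: 12.3392 / 0.092903 = 132.818 ft²

133 ft²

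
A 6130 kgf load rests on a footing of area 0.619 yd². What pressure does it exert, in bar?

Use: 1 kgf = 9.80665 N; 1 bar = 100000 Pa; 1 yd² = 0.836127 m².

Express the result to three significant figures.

1.16 bar

6130 kgf × 9.80665 → 60114.8 N
0.619 yd² × 0.836127 → 0.517563 m²
P = F / A = 60114.8 N / 0.517563 m² = 116150 Pa
116150 Pa ÷ (100000 Pa/bar) = 1.1615 bar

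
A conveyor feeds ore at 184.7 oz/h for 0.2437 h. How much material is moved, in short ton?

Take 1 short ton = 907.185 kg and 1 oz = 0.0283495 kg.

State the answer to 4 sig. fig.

184.7 oz/h → 0.00145449 kg/s
0.2437 h → 877.32 s
m = ṁ × t = 0.00145449 × 877.32 = 1.27605 kg
In short ton: 1.27605 / 907.185 = 0.0014066 short ton

0.001407 short ton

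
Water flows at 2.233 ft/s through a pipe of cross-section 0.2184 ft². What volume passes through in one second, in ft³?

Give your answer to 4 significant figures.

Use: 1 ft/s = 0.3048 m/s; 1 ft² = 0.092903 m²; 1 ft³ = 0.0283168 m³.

2.233 ft/s × 0.3048 → 0.680618 m/s
0.2184 ft² × 0.092903 → 0.02029 m²
V = v × A × t = 0.680618 m/s × 0.02029 m² × 1 s = 0.0138097 m³
0.0138097 m³ ÷ (0.0283168 m³/ft³) = 0.487686 ft³

0.4877 ft³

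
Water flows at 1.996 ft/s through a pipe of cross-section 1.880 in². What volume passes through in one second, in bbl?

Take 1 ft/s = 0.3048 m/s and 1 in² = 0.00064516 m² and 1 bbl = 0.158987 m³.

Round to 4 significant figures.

0.004641 bbl

1.996 ft/s × 0.3048 = 0.608381 m/s
1.880 in² × 0.00064516 = 0.0012129 m²
V = v × A × t = 0.608381 m/s × 0.0012129 m² × 1 s = 7.37905×10⁻⁴ m³
7.37905×10⁻⁴ m³ ÷ (0.158987 m³/bbl) = 0.00464129 bbl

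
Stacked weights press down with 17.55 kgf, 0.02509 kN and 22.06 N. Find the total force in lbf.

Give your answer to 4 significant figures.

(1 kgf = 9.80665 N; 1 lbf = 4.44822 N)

49.29 lbf

17.55 kgf × 9.80665 → 172.107 N
0.02509 kN × 1000 → 25.09 N
22.06 N (already N)
Combined: 172.107 + 25.09 + 22.06 = 219.257 N
In lbf: 219.257 / 4.44822 = 49.291 lbf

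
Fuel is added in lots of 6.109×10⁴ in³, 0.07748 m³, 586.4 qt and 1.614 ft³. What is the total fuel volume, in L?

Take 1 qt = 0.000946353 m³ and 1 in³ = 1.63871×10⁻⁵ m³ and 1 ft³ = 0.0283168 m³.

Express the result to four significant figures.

1679 L

6.109×10⁴ in³ × 1.63871×10⁻⁵ = 1.00109 m³
0.07748 m³ (already m³)
586.4 qt × 0.000946353 = 0.554941 m³
1.614 ft³ × 0.0283168 = 0.0457033 m³
Sum: 1.00109 + 0.07748 + 0.554941 + 0.0457033 = 1.67921 m³
In L: 1.67921 / 0.001 = 1679.21 L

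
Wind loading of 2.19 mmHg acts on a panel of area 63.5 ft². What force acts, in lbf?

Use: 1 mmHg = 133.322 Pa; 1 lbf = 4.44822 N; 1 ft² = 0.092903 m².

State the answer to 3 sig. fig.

2.19 mmHg × 133.322 → 291.975 Pa
63.5 ft² × 0.092903 → 5.89934 m²
F = P × A = 291.975 Pa × 5.89934 m² = 1722.46 N
1722.46 N ÷ (4.44822 N/lbf) = 387.225 lbf

387 lbf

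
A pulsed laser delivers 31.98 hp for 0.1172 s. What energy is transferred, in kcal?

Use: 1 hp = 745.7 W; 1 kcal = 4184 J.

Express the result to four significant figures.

0.6680 kcal

31.98 hp × 745.7 = 23847.5 W
E = P × t = 23847.5 W × 0.1172 s = 2794.93 J
2794.93 J ÷ (4184 J/kcal) = 0.668004 kcal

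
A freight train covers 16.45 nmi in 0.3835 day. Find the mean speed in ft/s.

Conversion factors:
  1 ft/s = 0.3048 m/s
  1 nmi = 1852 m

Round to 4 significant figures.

3.017 ft/s

16.45 nmi × 1852 → 30465.4 m
0.3835 day × 86400 → 33134.4 s
v = d / t = 30465.4 m / 33134.4 s = 0.919449 m/s
0.919449 m/s ÷ (0.3048 m/s/ft/s) = 3.01656 ft/s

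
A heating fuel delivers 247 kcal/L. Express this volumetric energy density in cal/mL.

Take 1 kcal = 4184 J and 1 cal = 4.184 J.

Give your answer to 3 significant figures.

247 kcal/L × 4184 J/kcal ÷ 0.001 m³/L = 1.03345×10⁹ J/m³
1.03345×10⁹ J/m³ ÷ 4.184 J/cal × 10⁻⁶ m³/mL = 247 cal/mL

247 cal/mL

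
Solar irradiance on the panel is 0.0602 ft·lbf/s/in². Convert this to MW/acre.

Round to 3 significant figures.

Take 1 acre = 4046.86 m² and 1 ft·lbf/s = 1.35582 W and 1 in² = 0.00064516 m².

0.0602 ft·lbf/s/in² × 1.35582 W/ft·lbf/s ÷ 0.00064516 m²/in² = 126.512 W/m²
126.512 W/m² ÷ 1000000 W/MW × 4046.86 m²/acre = 0.511976 MW/acre

0.512 MW/acre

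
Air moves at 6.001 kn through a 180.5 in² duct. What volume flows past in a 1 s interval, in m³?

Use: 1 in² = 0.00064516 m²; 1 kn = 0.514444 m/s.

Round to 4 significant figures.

6.001 kn × 0.514444 = 3.08718 m/s
180.5 in² × 0.00064516 = 0.116451 m²
V = v × A × t = 3.08718 m/s × 0.116451 m² × 1 s = 0.359505 m³

0.3595 m³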